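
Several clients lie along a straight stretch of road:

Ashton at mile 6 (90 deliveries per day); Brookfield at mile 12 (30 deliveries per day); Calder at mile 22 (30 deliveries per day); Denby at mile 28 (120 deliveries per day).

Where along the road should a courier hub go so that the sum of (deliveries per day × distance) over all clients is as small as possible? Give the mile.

x = 22

For a sum of weighted absolute distances on a line, the optimum is the weighted median (not the mean). Total weight W = 270; half-weight = 135.
Sort by position and accumulate weight:
  mile 6 (Ashton, w=90) → cum 90
  mile 12 (Brookfield, w=30) → cum 120
  mile 22 (Calder, w=30) → cum 150  ≥ 135 → median here
  mile 28 (Denby, w=120) → cum 270
Optimal location: mile 22.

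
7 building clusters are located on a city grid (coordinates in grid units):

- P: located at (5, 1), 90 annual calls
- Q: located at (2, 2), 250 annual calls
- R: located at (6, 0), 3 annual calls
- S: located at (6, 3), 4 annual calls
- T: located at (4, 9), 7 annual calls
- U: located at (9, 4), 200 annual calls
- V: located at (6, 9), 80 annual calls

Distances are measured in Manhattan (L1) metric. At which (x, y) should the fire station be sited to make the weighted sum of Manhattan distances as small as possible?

Manhattan distance separates: Σwᵢ(|x−xᵢ|+|y−yᵢ|) = Σwᵢ|x−xᵢ| + Σwᵢ|y−yᵢ|, so x and y are optimised independently as 1-D weighted medians.
Total weight W = 634; half = 317.
x-coordinate, sorted with cumulative weight:
  x=2 (Q, w=250) cum 250
  x=4 (T, w=7) cum 257
  x=5 (P, w=90) cum 347  ← median
  x=6 (R, w=3) cum 350
  x=6 (S, w=4) cum 354
  x=6 (V, w=80) cum 434
  x=9 (U, w=200) cum 634
⇒ x* = 5
y-coordinate, sorted with cumulative weight:
  y=0 (R, w=3) cum 3
  y=1 (P, w=90) cum 93
  y=2 (Q, w=250) cum 343  ← median
  y=3 (S, w=4) cum 347
  y=4 (U, w=200) cum 547
  y=9 (T, w=7) cum 554
  y=9 (V, w=80) cum 634
⇒ y* = 2

(5, 2)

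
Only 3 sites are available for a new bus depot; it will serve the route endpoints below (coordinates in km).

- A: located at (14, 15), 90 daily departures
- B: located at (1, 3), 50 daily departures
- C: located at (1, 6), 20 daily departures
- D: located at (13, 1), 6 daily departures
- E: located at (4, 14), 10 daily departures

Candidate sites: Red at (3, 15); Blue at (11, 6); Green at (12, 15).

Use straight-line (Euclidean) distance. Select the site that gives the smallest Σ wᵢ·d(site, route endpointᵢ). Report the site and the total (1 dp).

Total weighted distance at each candidate:
  Red (3, 15): total = 1900.0
  Blue (11, 6): total = 1714.4
  Green (12, 15): total = 1443.0
Minimum is at Green with total 1443.0 km.

Green, total 1443.0 km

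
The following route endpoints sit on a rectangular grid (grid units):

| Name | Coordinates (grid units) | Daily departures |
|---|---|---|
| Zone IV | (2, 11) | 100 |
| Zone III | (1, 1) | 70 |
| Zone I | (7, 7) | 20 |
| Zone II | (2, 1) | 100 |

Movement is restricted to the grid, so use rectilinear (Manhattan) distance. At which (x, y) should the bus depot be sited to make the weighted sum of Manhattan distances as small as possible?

(2, 1)

Manhattan distance separates: Σwᵢ(|x−xᵢ|+|y−yᵢ|) = Σwᵢ|x−xᵢ| + Σwᵢ|y−yᵢ|, so x and y are optimised independently as 1-D weighted medians.
Total weight W = 290; half = 145.
x-coordinate, sorted with cumulative weight:
  x=1 (Zone III, w=70) cum 70
  x=2 (Zone IV, w=100) cum 170  ← median
  x=2 (Zone II, w=100) cum 270
  x=7 (Zone I, w=20) cum 290
⇒ x* = 2
y-coordinate, sorted with cumulative weight:
  y=1 (Zone III, w=70) cum 70
  y=1 (Zone II, w=100) cum 170  ← median
  y=7 (Zone I, w=20) cum 190
  y=11 (Zone IV, w=100) cum 290
⇒ y* = 1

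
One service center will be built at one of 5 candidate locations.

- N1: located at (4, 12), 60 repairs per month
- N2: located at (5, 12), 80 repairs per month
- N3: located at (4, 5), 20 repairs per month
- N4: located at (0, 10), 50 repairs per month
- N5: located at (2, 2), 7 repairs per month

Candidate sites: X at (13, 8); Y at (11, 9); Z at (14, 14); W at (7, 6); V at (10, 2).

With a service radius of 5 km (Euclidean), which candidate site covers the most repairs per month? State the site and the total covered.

W, covering 20

Coverage radius r = 5 km; a point is covered iff (Δx)²+(Δy)² ≤ 5² = 25.
  X (13, 8): covers {none} → 0
  Y (11, 9): covers {none} → 0
  Z (14, 14): covers {none} → 0
  W (7, 6): covers {N3} → 20
  V (10, 2): covers {none} → 0
Maximum coverage at W: 20 repairs per month.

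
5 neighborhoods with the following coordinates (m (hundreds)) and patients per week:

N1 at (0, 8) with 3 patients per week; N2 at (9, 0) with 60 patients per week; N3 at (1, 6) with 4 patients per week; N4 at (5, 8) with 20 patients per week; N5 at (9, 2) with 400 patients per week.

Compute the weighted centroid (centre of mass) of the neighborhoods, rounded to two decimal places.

(8.71, 2.07)

The minimiser of Σwᵢ‖p−pᵢ‖² is the weighted centroid p* = (Σwᵢpᵢ)/(Σwᵢ).
Σwᵢ = 487.
Σwᵢxᵢ = 3·0 + 60·9 + 4·1 + 20·5 + 400·9 = 4244.
Σwᵢyᵢ = 3·8 + 60·0 + 4·6 + 20·8 + 400·2 = 1008.
x* = 4244/487 = 8.71, y* = 1008/487 = 2.07.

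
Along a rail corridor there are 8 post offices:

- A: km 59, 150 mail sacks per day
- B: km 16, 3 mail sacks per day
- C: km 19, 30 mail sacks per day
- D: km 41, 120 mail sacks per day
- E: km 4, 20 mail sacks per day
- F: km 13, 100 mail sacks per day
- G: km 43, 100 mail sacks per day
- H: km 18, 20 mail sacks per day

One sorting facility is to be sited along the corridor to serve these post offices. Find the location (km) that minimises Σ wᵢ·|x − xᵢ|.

For a sum of weighted absolute distances on a line, the optimum is the weighted median (not the mean). Total weight W = 543; half-weight = 271.5.
Sort by position and accumulate weight:
  km 4 (E, w=20) → cum 20
  km 13 (F, w=100) → cum 120
  km 16 (B, w=3) → cum 123
  km 18 (H, w=20) → cum 143
  km 19 (C, w=30) → cum 173
  km 41 (D, w=120) → cum 293  ≥ 271.5 → median here
  km 43 (G, w=100) → cum 393
  km 59 (A, w=150) → cum 543
Optimal location: km 41.

x = 41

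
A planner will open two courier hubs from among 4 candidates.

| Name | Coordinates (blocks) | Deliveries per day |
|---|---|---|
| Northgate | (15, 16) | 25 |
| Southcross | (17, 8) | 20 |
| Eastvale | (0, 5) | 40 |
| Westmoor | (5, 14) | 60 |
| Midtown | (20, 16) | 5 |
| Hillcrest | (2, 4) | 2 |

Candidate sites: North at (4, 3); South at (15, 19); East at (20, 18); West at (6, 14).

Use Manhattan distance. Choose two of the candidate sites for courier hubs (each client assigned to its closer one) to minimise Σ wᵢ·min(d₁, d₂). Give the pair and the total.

{North, West}, total 1001

Evaluate every pair (each demand assigned to the nearer of the two):
  {North, West}: total = 1001
  {South, West}: total = 1063
  {East, West}: total = 1133
  {North, South}: total = 1341
  {North, East}: total = 1411
  {South, East}: total = 2461
Best pair: {North, West} with total 1001.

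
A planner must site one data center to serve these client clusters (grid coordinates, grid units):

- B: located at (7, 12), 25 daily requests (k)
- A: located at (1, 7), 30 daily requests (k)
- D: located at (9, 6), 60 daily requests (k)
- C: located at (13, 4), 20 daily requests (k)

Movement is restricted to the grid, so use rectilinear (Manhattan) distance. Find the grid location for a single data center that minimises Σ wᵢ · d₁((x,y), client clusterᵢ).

(9, 6)

Manhattan distance separates: Σwᵢ(|x−xᵢ|+|y−yᵢ|) = Σwᵢ|x−xᵢ| + Σwᵢ|y−yᵢ|, so x and y are optimised independently as 1-D weighted medians.
Total weight W = 135; half = 67.5.
x-coordinate, sorted with cumulative weight:
  x=1 (A, w=30) cum 30
  x=7 (B, w=25) cum 55
  x=9 (D, w=60) cum 115  ← median
  x=13 (C, w=20) cum 135
⇒ x* = 9
y-coordinate, sorted with cumulative weight:
  y=4 (C, w=20) cum 20
  y=6 (D, w=60) cum 80  ← median
  y=7 (A, w=30) cum 110
  y=12 (B, w=25) cum 135
⇒ y* = 6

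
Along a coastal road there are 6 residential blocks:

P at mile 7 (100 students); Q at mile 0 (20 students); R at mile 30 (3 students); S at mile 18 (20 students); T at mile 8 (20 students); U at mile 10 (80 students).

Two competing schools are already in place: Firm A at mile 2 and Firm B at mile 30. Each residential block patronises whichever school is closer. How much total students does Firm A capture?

The indifferent point is the midpoint (2+30)/2 = 16; residential blocks left of it (closer to Firm A at 2) go to Firm A, those right go to Firm B.
  Q at 0 (w=20) → Firm A
  P at 7 (w=100) → Firm A
  T at 8 (w=20) → Firm A
  U at 10 (w=80) → Firm A
  S at 18 (w=20) → Firm B
  R at 30 (w=3) → Firm B
Firm A captures 220; Firm B captures 23.

220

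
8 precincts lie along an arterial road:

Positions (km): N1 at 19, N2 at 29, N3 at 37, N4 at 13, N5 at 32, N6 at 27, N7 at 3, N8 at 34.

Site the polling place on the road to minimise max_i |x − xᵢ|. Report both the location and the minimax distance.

location 20, max distance 17

The 1-center on a line is the midpoint of the two extreme points: leftmost at 3, rightmost at 37.
Optimal location = (3 + 37)/2 = 20; maximum distance = (37 − 3)/2 = 17.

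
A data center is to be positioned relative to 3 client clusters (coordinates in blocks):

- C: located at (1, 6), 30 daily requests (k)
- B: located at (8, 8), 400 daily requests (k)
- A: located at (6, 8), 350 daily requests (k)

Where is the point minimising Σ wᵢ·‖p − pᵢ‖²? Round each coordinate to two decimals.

The minimiser of Σwᵢ‖p−pᵢ‖² is the weighted centroid p* = (Σwᵢpᵢ)/(Σwᵢ).
Σwᵢ = 780.
Σwᵢxᵢ = 30·1 + 400·8 + 350·6 = 5330.
Σwᵢyᵢ = 30·6 + 400·8 + 350·8 = 6180.
x* = 5330/780 = 6.83, y* = 6180/780 = 7.92.

(6.83, 7.92)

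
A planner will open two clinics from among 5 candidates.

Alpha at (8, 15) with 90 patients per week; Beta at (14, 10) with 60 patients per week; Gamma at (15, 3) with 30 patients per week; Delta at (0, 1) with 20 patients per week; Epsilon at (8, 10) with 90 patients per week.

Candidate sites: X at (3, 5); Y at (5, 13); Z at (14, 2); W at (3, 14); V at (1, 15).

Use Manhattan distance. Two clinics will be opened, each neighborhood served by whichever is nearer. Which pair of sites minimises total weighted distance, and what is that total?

Evaluate every pair (each demand assigned to the nearer of the two):
  {Y, Z}: total = 1830
  {Z, W}: total = 2190
  {X, Y}: total = 2270
  {Z, V}: total = 2550
  {Y, V}: total = 2610
  {Y, W}: total = 2630
  {X, W}: total = 2810
  {X, Z}: total = 2930
  {X, V}: total = 3050
  {W, V}: total = 3240
Best pair: {Y, Z} with total 1830.

{Y, Z}, total 1830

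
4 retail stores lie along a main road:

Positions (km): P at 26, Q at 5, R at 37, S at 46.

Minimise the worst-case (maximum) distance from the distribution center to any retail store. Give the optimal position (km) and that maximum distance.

location 25.5, max distance 20.5

The 1-center on a line is the midpoint of the two extreme points: leftmost at 5, rightmost at 46.
Optimal location = (5 + 46)/2 = 25.5; maximum distance = (46 − 5)/2 = 20.5.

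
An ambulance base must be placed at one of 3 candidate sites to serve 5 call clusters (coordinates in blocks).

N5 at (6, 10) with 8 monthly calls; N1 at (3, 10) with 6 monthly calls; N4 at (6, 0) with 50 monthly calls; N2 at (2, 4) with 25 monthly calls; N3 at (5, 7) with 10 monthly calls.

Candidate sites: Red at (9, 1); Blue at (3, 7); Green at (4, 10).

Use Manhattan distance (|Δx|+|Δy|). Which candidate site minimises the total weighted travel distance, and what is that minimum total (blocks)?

Total weighted distance at each candidate:
  Red (9, 1): total = 736
  Blue (3, 7): total = 686
  Green (4, 10): total = 862
Minimum is at Blue with total 686 blocks.

Blue, total 686 blocks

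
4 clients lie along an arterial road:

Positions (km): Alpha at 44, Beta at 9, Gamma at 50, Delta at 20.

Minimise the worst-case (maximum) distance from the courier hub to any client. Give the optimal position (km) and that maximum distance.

location 29.5, max distance 20.5

The 1-center on a line is the midpoint of the two extreme points: leftmost at 9, rightmost at 50.
Optimal location = (9 + 50)/2 = 29.5; maximum distance = (50 − 9)/2 = 20.5.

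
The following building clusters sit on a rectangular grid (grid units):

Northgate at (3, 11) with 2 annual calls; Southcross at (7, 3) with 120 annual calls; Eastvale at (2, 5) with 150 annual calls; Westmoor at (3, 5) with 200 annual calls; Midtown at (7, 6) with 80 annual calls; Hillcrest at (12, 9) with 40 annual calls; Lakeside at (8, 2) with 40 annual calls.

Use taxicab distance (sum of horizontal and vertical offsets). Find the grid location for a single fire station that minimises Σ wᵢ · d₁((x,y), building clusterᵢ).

Manhattan distance separates: Σwᵢ(|x−xᵢ|+|y−yᵢ|) = Σwᵢ|x−xᵢ| + Σwᵢ|y−yᵢ|, so x and y are optimised independently as 1-D weighted medians.
Total weight W = 632; half = 316.
x-coordinate, sorted with cumulative weight:
  x=2 (Eastvale, w=150) cum 150
  x=3 (Northgate, w=2) cum 152
  x=3 (Westmoor, w=200) cum 352  ← median
  x=7 (Southcross, w=120) cum 472
  x=7 (Midtown, w=80) cum 552
  x=8 (Lakeside, w=40) cum 592
  x=12 (Hillcrest, w=40) cum 632
⇒ x* = 3
y-coordinate, sorted with cumulative weight:
  y=2 (Lakeside, w=40) cum 40
  y=3 (Southcross, w=120) cum 160
  y=5 (Eastvale, w=150) cum 310
  y=5 (Westmoor, w=200) cum 510  ← median
  y=6 (Midtown, w=80) cum 590
  y=9 (Hillcrest, w=40) cum 630
  y=11 (Northgate, w=2) cum 632
⇒ y* = 5

(3, 5)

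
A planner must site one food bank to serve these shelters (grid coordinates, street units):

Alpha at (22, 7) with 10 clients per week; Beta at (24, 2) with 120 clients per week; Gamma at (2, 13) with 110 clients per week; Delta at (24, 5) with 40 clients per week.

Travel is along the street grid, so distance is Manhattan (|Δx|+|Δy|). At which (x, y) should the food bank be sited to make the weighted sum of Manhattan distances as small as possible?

(24, 5)

Manhattan distance separates: Σwᵢ(|x−xᵢ|+|y−yᵢ|) = Σwᵢ|x−xᵢ| + Σwᵢ|y−yᵢ|, so x and y are optimised independently as 1-D weighted medians.
Total weight W = 280; half = 140.
x-coordinate, sorted with cumulative weight:
  x=2 (Gamma, w=110) cum 110
  x=22 (Alpha, w=10) cum 120
  x=24 (Beta, w=120) cum 240  ← median
  x=24 (Delta, w=40) cum 280
⇒ x* = 24
y-coordinate, sorted with cumulative weight:
  y=2 (Beta, w=120) cum 120
  y=5 (Delta, w=40) cum 160  ← median
  y=7 (Alpha, w=10) cum 170
  y=13 (Gamma, w=110) cum 280
⇒ y* = 5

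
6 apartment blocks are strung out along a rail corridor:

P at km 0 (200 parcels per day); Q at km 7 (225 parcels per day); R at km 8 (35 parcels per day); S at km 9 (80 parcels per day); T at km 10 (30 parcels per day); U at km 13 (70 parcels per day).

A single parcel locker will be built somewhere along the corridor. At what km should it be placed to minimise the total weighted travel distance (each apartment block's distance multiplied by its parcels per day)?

For a sum of weighted absolute distances on a line, the optimum is the weighted median (not the mean). Total weight W = 640; half-weight = 320.
Sort by position and accumulate weight:
  km 0 (P, w=200) → cum 200
  km 7 (Q, w=225) → cum 425  ≥ 320 → median here
  km 8 (R, w=35) → cum 460
  km 9 (S, w=80) → cum 540
  km 10 (T, w=30) → cum 570
  km 13 (U, w=70) → cum 640
Optimal location: km 7.

x = 7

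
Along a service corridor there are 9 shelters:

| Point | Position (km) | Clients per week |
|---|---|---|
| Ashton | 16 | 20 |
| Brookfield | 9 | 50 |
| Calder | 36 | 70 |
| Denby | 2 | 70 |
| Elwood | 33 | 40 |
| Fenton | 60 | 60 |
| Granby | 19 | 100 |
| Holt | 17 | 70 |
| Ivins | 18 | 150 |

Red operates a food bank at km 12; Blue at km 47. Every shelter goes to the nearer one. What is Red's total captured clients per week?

The indifferent point is the midpoint (12+47)/2 = 29.5; shelters left of it (closer to Red at 12) go to Red, those right go to Blue.
  Denby at 2 (w=70) → Red
  Brookfield at 9 (w=50) → Red
  Ashton at 16 (w=20) → Red
  Holt at 17 (w=70) → Red
  Ivins at 18 (w=150) → Red
  Granby at 19 (w=100) → Red
  Elwood at 33 (w=40) → Blue
  Calder at 36 (w=70) → Blue
  Fenton at 60 (w=60) → Blue
Red captures 460; Blue captures 170.

460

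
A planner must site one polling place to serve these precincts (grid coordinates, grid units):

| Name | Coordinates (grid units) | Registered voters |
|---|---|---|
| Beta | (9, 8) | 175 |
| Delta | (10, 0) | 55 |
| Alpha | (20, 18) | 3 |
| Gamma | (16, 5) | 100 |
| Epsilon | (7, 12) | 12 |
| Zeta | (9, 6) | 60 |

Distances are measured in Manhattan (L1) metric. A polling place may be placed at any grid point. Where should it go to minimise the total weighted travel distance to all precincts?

(9, 6)

Manhattan distance separates: Σwᵢ(|x−xᵢ|+|y−yᵢ|) = Σwᵢ|x−xᵢ| + Σwᵢ|y−yᵢ|, so x and y are optimised independently as 1-D weighted medians.
Total weight W = 405; half = 202.5.
x-coordinate, sorted with cumulative weight:
  x=7 (Epsilon, w=12) cum 12
  x=9 (Beta, w=175) cum 187
  x=9 (Zeta, w=60) cum 247  ← median
  x=10 (Delta, w=55) cum 302
  x=16 (Gamma, w=100) cum 402
  x=20 (Alpha, w=3) cum 405
⇒ x* = 9
y-coordinate, sorted with cumulative weight:
  y=0 (Delta, w=55) cum 55
  y=5 (Gamma, w=100) cum 155
  y=6 (Zeta, w=60) cum 215  ← median
  y=8 (Beta, w=175) cum 390
  y=12 (Epsilon, w=12) cum 402
  y=18 (Alpha, w=3) cum 405
⇒ y* = 6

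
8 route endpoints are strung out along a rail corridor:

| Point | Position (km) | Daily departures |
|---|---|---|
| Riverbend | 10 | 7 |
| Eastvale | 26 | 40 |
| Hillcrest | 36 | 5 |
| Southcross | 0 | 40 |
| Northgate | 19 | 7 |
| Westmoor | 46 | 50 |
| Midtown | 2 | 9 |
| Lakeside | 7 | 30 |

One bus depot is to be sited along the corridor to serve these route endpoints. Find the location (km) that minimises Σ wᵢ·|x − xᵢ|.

For a sum of weighted absolute distances on a line, the optimum is the weighted median (not the mean). Total weight W = 188; half-weight = 94.
Sort by position and accumulate weight:
  km 0 (Southcross, w=40) → cum 40
  km 2 (Midtown, w=9) → cum 49
  km 7 (Lakeside, w=30) → cum 79
  km 10 (Riverbend, w=7) → cum 86
  km 19 (Northgate, w=7) → cum 93
  km 26 (Eastvale, w=40) → cum 133  ≥ 94 → median here
  km 36 (Hillcrest, w=5) → cum 138
  km 46 (Westmoor, w=50) → cum 188
Optimal location: km 26.

x = 26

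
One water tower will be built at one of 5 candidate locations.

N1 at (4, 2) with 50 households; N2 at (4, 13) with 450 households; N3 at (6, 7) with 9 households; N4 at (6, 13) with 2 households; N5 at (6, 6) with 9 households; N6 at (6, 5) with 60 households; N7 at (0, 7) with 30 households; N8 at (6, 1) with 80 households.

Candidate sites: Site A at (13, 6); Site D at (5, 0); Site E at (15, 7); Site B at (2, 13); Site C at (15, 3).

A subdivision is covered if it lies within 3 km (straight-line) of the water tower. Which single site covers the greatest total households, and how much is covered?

Coverage radius r = 3 km; a point is covered iff (Δx)²+(Δy)² ≤ 3² = 9.
  Site A (13, 6): covers {none} → 0
  Site D (5, 0): covers {N1, N8} → 130
  Site E (15, 7): covers {none} → 0
  Site B (2, 13): covers {N2} → 450
  Site C (15, 3): covers {none} → 0
Maximum coverage at Site B: 450 households.

Site B, covering 450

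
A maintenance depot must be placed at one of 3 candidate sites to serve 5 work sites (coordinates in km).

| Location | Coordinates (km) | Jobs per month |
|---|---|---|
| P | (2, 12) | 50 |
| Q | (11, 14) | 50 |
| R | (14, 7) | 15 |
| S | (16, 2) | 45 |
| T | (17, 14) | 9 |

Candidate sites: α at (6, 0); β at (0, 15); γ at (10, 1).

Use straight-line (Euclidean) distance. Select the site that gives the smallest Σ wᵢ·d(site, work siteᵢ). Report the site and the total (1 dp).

γ, total 1846.8 km

Total weighted distance at each candidate:
  α (6, 0): total = 2154.4
  β (0, 15): total = 2055.4
  γ (10, 1): total = 1846.8
Minimum is at γ with total 1846.8 km.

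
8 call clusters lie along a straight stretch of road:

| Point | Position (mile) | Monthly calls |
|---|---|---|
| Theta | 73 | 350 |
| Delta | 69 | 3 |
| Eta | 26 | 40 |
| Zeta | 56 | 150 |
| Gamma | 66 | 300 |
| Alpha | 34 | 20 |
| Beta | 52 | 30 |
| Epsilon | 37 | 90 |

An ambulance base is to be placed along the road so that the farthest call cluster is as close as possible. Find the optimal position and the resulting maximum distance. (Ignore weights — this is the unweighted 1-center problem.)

The 1-center on a line is the midpoint of the two extreme points: leftmost at 26, rightmost at 73.
Optimal location = (26 + 73)/2 = 49.5; maximum distance = (73 − 26)/2 = 23.5.

location 49.5, max distance 23.5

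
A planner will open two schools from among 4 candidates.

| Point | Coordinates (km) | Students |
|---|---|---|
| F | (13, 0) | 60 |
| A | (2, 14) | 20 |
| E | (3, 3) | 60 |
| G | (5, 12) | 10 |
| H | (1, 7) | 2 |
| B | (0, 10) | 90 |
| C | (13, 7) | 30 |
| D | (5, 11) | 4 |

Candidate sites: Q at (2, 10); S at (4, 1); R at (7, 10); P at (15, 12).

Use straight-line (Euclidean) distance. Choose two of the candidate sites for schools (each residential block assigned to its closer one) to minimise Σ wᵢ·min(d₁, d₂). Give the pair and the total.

{Q, S}, total 1317.0

Evaluate every pair (each demand assigned to the nearer of the two):
  {Q, S}: total = 1317.0
  {Q, R}: total = 1628.8
  {Q, P}: total = 1630.8
  {S, R}: total = 1687.4
  {S, P}: total = 2142.1
  {R, P}: total = 2153.7
Best pair: {Q, S} with total 1317.0.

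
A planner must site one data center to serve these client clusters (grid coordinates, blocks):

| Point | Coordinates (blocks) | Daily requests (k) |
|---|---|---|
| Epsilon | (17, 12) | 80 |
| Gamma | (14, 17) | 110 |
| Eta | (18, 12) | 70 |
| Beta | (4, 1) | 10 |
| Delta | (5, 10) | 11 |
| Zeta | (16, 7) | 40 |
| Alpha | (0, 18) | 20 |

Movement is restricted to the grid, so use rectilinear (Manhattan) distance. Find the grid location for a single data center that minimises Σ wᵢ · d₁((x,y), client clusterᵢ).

(16, 12)

Manhattan distance separates: Σwᵢ(|x−xᵢ|+|y−yᵢ|) = Σwᵢ|x−xᵢ| + Σwᵢ|y−yᵢ|, so x and y are optimised independently as 1-D weighted medians.
Total weight W = 341; half = 170.5.
x-coordinate, sorted with cumulative weight:
  x=0 (Alpha, w=20) cum 20
  x=4 (Beta, w=10) cum 30
  x=5 (Delta, w=11) cum 41
  x=14 (Gamma, w=110) cum 151
  x=16 (Zeta, w=40) cum 191  ← median
  x=17 (Epsilon, w=80) cum 271
  x=18 (Eta, w=70) cum 341
⇒ x* = 16
y-coordinate, sorted with cumulative weight:
  y=1 (Beta, w=10) cum 10
  y=7 (Zeta, w=40) cum 50
  y=10 (Delta, w=11) cum 61
  y=12 (Epsilon, w=80) cum 141
  y=12 (Eta, w=70) cum 211  ← median
  y=17 (Gamma, w=110) cum 321
  y=18 (Alpha, w=20) cum 341
⇒ y* = 12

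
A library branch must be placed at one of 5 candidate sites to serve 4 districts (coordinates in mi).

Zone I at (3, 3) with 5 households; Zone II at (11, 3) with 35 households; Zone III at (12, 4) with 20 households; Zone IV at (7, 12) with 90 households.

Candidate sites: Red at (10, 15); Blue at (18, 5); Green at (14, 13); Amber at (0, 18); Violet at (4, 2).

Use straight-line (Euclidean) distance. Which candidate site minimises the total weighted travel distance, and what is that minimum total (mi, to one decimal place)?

Total weighted distance at each candidate:
  Red (10, 15): total = 1096.4
  Blue (18, 5): total = 1625.6
  Green (14, 13): total = 1260.5
  Amber (0, 18): total = 1926.1
  Violet (4, 2): total = 1359.1
Minimum is at Red with total 1096.4 mi.

Red, total 1096.4 mi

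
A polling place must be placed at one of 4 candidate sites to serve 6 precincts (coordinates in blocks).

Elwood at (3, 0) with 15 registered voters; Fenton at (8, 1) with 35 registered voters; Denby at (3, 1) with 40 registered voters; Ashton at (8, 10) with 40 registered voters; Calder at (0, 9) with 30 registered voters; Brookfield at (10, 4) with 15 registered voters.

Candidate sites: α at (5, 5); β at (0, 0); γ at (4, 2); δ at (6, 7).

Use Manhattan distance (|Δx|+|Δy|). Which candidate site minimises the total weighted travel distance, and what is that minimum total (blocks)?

γ, total 1230 blocks

Total weighted distance at each candidate:
  α (5, 5): total = 1270
  β (0, 0): total = 1720
  γ (4, 2): total = 1230
  δ (6, 7): total = 1335
Minimum is at γ with total 1230 blocks.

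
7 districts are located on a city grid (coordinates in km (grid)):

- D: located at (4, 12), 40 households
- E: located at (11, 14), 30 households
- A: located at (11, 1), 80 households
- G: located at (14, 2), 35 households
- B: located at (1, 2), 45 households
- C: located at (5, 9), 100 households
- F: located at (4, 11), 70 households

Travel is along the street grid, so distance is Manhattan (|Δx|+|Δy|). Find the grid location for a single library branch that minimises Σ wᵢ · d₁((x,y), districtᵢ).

Manhattan distance separates: Σwᵢ(|x−xᵢ|+|y−yᵢ|) = Σwᵢ|x−xᵢ| + Σwᵢ|y−yᵢ|, so x and y are optimised independently as 1-D weighted medians.
Total weight W = 400; half = 200.
x-coordinate, sorted with cumulative weight:
  x=1 (B, w=45) cum 45
  x=4 (D, w=40) cum 85
  x=4 (F, w=70) cum 155
  x=5 (C, w=100) cum 255  ← median
  x=11 (E, w=30) cum 285
  x=11 (A, w=80) cum 365
  x=14 (G, w=35) cum 400
⇒ x* = 5
y-coordinate, sorted with cumulative weight:
  y=1 (A, w=80) cum 80
  y=2 (G, w=35) cum 115
  y=2 (B, w=45) cum 160
  y=9 (C, w=100) cum 260  ← median
  y=11 (F, w=70) cum 330
  y=12 (D, w=40) cum 370
  y=14 (E, w=30) cum 400
⇒ y* = 9

(5, 9)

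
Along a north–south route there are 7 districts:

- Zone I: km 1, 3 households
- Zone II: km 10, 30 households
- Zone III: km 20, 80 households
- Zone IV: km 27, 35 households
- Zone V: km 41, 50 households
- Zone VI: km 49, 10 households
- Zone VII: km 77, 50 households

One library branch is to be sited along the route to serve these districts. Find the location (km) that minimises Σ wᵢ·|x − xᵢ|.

x = 27

For a sum of weighted absolute distances on a line, the optimum is the weighted median (not the mean). Total weight W = 258; half-weight = 129.
Sort by position and accumulate weight:
  km 1 (Zone I, w=3) → cum 3
  km 10 (Zone II, w=30) → cum 33
  km 20 (Zone III, w=80) → cum 113
  km 27 (Zone IV, w=35) → cum 148  ≥ 129 → median here
  km 41 (Zone V, w=50) → cum 198
  km 49 (Zone VI, w=10) → cum 208
  km 77 (Zone VII, w=50) → cum 258
Optimal location: km 27.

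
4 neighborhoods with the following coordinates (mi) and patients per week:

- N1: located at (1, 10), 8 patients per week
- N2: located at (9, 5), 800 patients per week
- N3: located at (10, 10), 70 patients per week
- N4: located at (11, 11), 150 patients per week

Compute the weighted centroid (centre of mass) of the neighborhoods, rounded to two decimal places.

(9.30, 6.25)

The minimiser of Σwᵢ‖p−pᵢ‖² is the weighted centroid p* = (Σwᵢpᵢ)/(Σwᵢ).
Σwᵢ = 1028.
Σwᵢxᵢ = 8·1 + 800·9 + 70·10 + 150·11 = 9558.
Σwᵢyᵢ = 8·10 + 800·5 + 70·10 + 150·11 = 6430.
x* = 9558/1028 = 9.30, y* = 6430/1028 = 6.25.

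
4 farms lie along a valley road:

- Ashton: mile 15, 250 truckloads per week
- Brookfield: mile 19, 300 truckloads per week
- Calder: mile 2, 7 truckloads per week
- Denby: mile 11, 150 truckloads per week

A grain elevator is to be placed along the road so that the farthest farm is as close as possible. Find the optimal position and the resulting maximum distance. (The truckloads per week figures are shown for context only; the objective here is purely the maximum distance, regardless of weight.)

location 10.5, max distance 8.5

The 1-center on a line is the midpoint of the two extreme points: leftmost at 2, rightmost at 19.
Optimal location = (2 + 19)/2 = 10.5; maximum distance = (19 − 2)/2 = 8.5.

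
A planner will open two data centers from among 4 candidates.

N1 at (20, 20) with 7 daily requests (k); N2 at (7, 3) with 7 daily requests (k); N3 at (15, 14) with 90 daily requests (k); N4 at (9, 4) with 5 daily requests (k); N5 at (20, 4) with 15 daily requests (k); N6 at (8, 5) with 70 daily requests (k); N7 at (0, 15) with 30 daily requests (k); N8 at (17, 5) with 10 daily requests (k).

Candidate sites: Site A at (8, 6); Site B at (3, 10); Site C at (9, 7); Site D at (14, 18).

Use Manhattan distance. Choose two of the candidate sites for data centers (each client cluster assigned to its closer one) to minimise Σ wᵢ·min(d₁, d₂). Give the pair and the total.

Evaluate every pair (each demand assigned to the nearer of the two):
  {Site A, Site D}: total = 1439
  {Site C, Site D}: total = 1593
  {Site B, Site D}: total = 2043
  {Site B, Site C}: total = 2155
  {Site A, Site B}: total = 2195
  {Site A, Site C}: total = 2271
Best pair: {Site A, Site D} with total 1439.

{Site A, Site D}, total 1439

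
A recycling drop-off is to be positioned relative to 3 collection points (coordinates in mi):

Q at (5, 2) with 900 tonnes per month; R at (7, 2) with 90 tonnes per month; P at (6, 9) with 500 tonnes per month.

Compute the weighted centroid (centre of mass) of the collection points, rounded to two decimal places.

(5.46, 4.35)

The minimiser of Σwᵢ‖p−pᵢ‖² is the weighted centroid p* = (Σwᵢpᵢ)/(Σwᵢ).
Σwᵢ = 1490.
Σwᵢxᵢ = 900·5 + 90·7 + 500·6 = 8130.
Σwᵢyᵢ = 900·2 + 90·2 + 500·9 = 6480.
x* = 8130/1490 = 5.46, y* = 6480/1490 = 4.35.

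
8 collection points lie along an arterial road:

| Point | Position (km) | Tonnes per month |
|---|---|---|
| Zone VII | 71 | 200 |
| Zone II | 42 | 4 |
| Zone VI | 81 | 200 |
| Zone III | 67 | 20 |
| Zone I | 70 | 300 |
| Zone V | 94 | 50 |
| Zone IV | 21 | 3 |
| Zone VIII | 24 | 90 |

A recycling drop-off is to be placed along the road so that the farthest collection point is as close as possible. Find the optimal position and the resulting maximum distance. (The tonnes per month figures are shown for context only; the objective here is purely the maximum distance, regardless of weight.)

The 1-center on a line is the midpoint of the two extreme points: leftmost at 21, rightmost at 94.
Optimal location = (21 + 94)/2 = 57.5; maximum distance = (94 − 21)/2 = 36.5.

location 57.5, max distance 36.5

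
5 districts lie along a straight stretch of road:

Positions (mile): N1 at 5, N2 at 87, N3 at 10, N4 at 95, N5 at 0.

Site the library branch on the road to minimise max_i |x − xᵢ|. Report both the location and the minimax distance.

The 1-center on a line is the midpoint of the two extreme points: leftmost at 0, rightmost at 95.
Optimal location = (0 + 95)/2 = 47.5; maximum distance = (95 − 0)/2 = 47.5.

location 47.5, max distance 47.5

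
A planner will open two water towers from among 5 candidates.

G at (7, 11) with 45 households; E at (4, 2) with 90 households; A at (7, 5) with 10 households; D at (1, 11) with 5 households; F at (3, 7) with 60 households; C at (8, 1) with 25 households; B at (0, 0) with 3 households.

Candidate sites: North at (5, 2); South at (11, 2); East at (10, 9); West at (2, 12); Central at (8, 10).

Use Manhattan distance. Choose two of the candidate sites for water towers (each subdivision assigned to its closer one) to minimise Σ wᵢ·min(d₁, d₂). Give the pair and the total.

{North, Central}, total 811

Evaluate every pair (each demand assigned to the nearer of the two):
  {North, Central}: total = 811
  {North, West}: total = 901
  {North, East}: total = 961
  {North, South}: total = 1241
  {South, Central}: total = 1439
  {South, West}: total = 1479
  {South, East}: total = 1659
  {West, Central}: total = 1867
  {East, Central}: total = 2029
  {East, West}: total = 2037
Best pair: {North, Central} with total 811.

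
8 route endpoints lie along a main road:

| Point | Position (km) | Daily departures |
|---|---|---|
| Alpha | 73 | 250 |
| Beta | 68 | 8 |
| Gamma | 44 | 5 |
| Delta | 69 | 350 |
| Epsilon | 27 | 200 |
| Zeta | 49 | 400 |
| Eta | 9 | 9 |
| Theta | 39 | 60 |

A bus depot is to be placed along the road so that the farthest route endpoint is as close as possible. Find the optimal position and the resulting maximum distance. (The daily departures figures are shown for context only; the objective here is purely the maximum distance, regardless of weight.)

The 1-center on a line is the midpoint of the two extreme points: leftmost at 9, rightmost at 73.
Optimal location = (9 + 73)/2 = 41; maximum distance = (73 − 9)/2 = 32.

location 41, max distance 32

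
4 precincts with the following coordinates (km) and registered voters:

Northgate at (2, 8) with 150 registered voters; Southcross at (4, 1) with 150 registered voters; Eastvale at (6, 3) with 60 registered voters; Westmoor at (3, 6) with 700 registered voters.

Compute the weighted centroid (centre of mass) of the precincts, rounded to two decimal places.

The minimiser of Σwᵢ‖p−pᵢ‖² is the weighted centroid p* = (Σwᵢpᵢ)/(Σwᵢ).
Σwᵢ = 1060.
Σwᵢxᵢ = 150·2 + 150·4 + 60·6 + 700·3 = 3360.
Σwᵢyᵢ = 150·8 + 150·1 + 60·3 + 700·6 = 5730.
x* = 3360/1060 = 3.17, y* = 5730/1060 = 5.41.

(3.17, 5.41)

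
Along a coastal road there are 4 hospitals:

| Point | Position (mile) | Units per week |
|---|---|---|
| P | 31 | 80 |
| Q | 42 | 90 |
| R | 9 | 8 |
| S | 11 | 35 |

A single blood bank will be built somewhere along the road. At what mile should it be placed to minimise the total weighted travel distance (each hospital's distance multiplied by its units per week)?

For a sum of weighted absolute distances on a line, the optimum is the weighted median (not the mean). Total weight W = 213; half-weight = 106.5.
Sort by position and accumulate weight:
  mile 9 (R, w=8) → cum 8
  mile 11 (S, w=35) → cum 43
  mile 31 (P, w=80) → cum 123  ≥ 106.5 → median here
  mile 42 (Q, w=90) → cum 213
Optimal location: mile 31.

x = 31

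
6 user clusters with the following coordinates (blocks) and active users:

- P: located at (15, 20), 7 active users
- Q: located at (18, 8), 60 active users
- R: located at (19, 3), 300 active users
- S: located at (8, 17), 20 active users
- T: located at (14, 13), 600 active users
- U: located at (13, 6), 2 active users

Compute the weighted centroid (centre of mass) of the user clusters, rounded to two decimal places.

(15.64, 9.78)

The minimiser of Σwᵢ‖p−pᵢ‖² is the weighted centroid p* = (Σwᵢpᵢ)/(Σwᵢ).
Σwᵢ = 989.
Σwᵢxᵢ = 7·15 + 60·18 + 300·19 + 20·8 + 600·14 + 2·13 = 15471.
Σwᵢyᵢ = 7·20 + 60·8 + 300·3 + 20·17 + 600·13 + 2·6 = 9672.
x* = 15471/989 = 15.64, y* = 9672/989 = 9.78.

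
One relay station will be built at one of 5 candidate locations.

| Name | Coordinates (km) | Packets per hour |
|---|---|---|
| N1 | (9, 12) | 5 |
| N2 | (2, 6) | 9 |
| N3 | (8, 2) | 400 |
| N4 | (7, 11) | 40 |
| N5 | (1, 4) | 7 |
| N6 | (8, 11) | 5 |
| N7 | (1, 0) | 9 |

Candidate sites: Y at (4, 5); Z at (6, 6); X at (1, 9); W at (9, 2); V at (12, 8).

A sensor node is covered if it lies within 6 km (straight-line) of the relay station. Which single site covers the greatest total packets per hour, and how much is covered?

Z, covering 461

Coverage radius r = 6 km; a point is covered iff (Δx)²+(Δy)² ≤ 6² = 36.
  Y (4, 5): covers {N2, N3, N5, N7} → 425
  Z (6, 6): covers {N2, N3, N4, N5, N6} → 461
  X (1, 9): covers {N2, N5} → 16
  W (9, 2): covers {N3} → 400
  V (12, 8): covers {N1, N4, N6} → 50
Maximum coverage at Z: 461 packets per hour.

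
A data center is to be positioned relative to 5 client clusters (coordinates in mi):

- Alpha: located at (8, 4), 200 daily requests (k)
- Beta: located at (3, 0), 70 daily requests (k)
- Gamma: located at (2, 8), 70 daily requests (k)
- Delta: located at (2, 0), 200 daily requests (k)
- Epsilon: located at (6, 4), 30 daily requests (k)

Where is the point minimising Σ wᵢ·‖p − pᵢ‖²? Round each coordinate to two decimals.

(4.44, 2.60)

The minimiser of Σwᵢ‖p−pᵢ‖² is the weighted centroid p* = (Σwᵢpᵢ)/(Σwᵢ).
Σwᵢ = 570.
Σwᵢxᵢ = 200·8 + 70·3 + 70·2 + 200·2 + 30·6 = 2530.
Σwᵢyᵢ = 200·4 + 70·0 + 70·8 + 200·0 + 30·4 = 1480.
x* = 2530/570 = 4.44, y* = 1480/570 = 2.60.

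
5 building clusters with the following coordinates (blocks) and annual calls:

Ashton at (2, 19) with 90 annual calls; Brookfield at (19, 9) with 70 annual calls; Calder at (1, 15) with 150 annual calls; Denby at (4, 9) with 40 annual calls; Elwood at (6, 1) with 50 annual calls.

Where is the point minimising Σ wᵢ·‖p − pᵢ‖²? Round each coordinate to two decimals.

The minimiser of Σwᵢ‖p−pᵢ‖² is the weighted centroid p* = (Σwᵢpᵢ)/(Σwᵢ).
Σwᵢ = 400.
Σwᵢxᵢ = 90·2 + 70·19 + 150·1 + 40·4 + 50·6 = 2120.
Σwᵢyᵢ = 90·19 + 70·9 + 150·15 + 40·9 + 50·1 = 5000.
x* = 2120/400 = 5.30, y* = 5000/400 = 12.50.

(5.30, 12.50)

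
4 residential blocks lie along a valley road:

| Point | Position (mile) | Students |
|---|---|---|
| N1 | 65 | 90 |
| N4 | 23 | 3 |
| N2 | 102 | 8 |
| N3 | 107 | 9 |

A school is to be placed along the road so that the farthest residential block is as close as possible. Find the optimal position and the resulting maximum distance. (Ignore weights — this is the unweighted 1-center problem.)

The 1-center on a line is the midpoint of the two extreme points: leftmost at 23, rightmost at 107.
Optimal location = (23 + 107)/2 = 65; maximum distance = (107 − 23)/2 = 42.

location 65, max distance 42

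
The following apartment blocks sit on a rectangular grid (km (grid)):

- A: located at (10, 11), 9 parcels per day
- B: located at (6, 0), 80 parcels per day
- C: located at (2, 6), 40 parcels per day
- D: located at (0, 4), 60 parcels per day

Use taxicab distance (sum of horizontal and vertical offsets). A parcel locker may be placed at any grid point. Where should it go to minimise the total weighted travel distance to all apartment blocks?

Manhattan distance separates: Σwᵢ(|x−xᵢ|+|y−yᵢ|) = Σwᵢ|x−xᵢ| + Σwᵢ|y−yᵢ|, so x and y are optimised independently as 1-D weighted medians.
Total weight W = 189; half = 94.5.
x-coordinate, sorted with cumulative weight:
  x=0 (D, w=60) cum 60
  x=2 (C, w=40) cum 100  ← median
  x=6 (B, w=80) cum 180
  x=10 (A, w=9) cum 189
⇒ x* = 2
y-coordinate, sorted with cumulative weight:
  y=0 (B, w=80) cum 80
  y=4 (D, w=60) cum 140  ← median
  y=6 (C, w=40) cum 180
  y=11 (A, w=9) cum 189
⇒ y* = 4

(2, 4)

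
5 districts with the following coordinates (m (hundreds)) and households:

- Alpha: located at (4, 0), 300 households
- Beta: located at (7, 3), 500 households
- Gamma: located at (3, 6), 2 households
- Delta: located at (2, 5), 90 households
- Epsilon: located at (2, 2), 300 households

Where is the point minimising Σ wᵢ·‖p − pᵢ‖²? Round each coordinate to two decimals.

The minimiser of Σwᵢ‖p−pᵢ‖² is the weighted centroid p* = (Σwᵢpᵢ)/(Σwᵢ).
Σwᵢ = 1192.
Σwᵢxᵢ = 300·4 + 500·7 + 2·3 + 90·2 + 300·2 = 5486.
Σwᵢyᵢ = 300·0 + 500·3 + 2·6 + 90·5 + 300·2 = 2562.
x* = 5486/1192 = 4.60, y* = 2562/1192 = 2.15.

(4.60, 2.15)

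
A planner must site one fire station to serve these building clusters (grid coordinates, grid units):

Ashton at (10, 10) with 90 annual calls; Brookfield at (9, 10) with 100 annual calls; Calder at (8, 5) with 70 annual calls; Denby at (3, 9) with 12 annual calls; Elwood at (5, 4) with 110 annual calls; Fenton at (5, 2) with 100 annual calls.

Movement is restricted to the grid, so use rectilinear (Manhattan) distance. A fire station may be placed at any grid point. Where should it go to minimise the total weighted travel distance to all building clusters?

(8, 5)

Manhattan distance separates: Σwᵢ(|x−xᵢ|+|y−yᵢ|) = Σwᵢ|x−xᵢ| + Σwᵢ|y−yᵢ|, so x and y are optimised independently as 1-D weighted medians.
Total weight W = 482; half = 241.
x-coordinate, sorted with cumulative weight:
  x=3 (Denby, w=12) cum 12
  x=5 (Elwood, w=110) cum 122
  x=5 (Fenton, w=100) cum 222
  x=8 (Calder, w=70) cum 292  ← median
  x=9 (Brookfield, w=100) cum 392
  x=10 (Ashton, w=90) cum 482
⇒ x* = 8
y-coordinate, sorted with cumulative weight:
  y=2 (Fenton, w=100) cum 100
  y=4 (Elwood, w=110) cum 210
  y=5 (Calder, w=70) cum 280  ← median
  y=9 (Denby, w=12) cum 292
  y=10 (Ashton, w=90) cum 382
  y=10 (Brookfield, w=100) cum 482
⇒ y* = 5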